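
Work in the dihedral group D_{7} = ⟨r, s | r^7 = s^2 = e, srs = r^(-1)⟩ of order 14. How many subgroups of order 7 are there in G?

|G| = 14 and 7 | 14, so subgroups of order 7 are possible by Lagrange.
The subgroups of order 7 are: {e, r, r^2, r^3, r^4, r^5, r^6}.
So G has 1 subgroup of order 7.

1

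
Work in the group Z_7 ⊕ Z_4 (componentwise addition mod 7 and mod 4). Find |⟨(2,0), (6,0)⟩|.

7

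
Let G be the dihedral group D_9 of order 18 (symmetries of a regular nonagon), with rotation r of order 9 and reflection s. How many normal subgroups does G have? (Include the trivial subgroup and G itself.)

4

G has 16 subgroups. Checking conjugation-invariance by order — order 1: 1/1 normal; order 2: 0/9 normal; order 3: 1/1 normal; order 6: 0/3 normal; order 9: 1/1 normal; order 18: 1/1 normal.
Total normal subgroups: 4.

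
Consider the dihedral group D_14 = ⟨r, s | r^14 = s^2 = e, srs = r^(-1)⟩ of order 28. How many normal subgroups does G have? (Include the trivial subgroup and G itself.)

G has 28 subgroups. Checking conjugation-invariance by order — order 1: 1/1 normal; order 2: 1/15 normal; order 4: 0/7 normal; order 7: 1/1 normal; order 14: 3/3 normal; order 28: 1/1 normal.
Total normal subgroups: 7.

7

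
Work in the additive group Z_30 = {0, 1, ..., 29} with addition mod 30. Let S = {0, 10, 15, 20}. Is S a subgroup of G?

No

|S| = 4 does not divide |G| = 30, so by Lagrange S is not a subgroup.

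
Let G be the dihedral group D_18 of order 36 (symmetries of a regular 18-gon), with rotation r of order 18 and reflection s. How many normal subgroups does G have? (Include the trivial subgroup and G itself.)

9

G has 45 subgroups. Checking conjugation-invariance by order — order 1: 1/1 normal; order 2: 1/19 normal; order 3: 1/1 normal; order 4: 0/9 normal; order 6: 1/7 normal; order 9: 1/1 normal; order 12: 0/3 normal; order 18: 3/3 normal; order 36: 1/1 normal.
Total normal subgroups: 9.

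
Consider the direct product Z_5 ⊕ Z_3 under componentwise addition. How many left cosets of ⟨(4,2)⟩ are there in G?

1

|⟨(4,2)⟩| = 15 and |G| = 15.
By Lagrange, [G : H] = |G|/|H| = 15/15 = 1.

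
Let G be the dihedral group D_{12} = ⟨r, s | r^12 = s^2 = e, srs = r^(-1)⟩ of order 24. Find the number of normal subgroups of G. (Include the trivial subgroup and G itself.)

G has 34 subgroups. Checking conjugation-invariance by order — order 1: 1/1 normal; order 2: 1/13 normal; order 3: 1/1 normal; order 4: 1/7 normal; order 6: 1/5 normal; order 8: 0/3 normal; order 12: 3/3 normal; order 24: 1/1 normal.
Total normal subgroups: 9.

9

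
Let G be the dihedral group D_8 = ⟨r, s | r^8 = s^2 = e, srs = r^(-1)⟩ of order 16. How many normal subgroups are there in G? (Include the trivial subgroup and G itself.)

7

G has 19 subgroups. Checking conjugation-invariance by order — order 1: 1/1 normal; order 2: 1/9 normal; order 4: 1/5 normal; order 8: 3/3 normal; order 16: 1/1 normal.
Total normal subgroups: 7.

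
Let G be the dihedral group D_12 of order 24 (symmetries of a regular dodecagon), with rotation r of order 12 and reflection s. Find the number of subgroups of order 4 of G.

|G| = 24 and 4 | 24, so subgroups of order 4 are possible by Lagrange.
The subgroups of order 4 are: {e, r^6, r^4s, r^10s}; {e, r^6, r^5s, r^11s}; {e, r^6, r^2s, r^8s}; {e, r^3, r^6, r^9}; … (7 in all).
So G has 7 subgroups of order 4.

7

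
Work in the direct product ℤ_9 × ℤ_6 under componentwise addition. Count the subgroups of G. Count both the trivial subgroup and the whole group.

20

|G| = 54, so by Lagrange every subgroup order divides 54. Divisors: 1, 2, 3, 6, 9, 18, 27, 54.
Subgroups by order — order 1: 1; order 2: 1; order 3: 4; order 6: 4; order 9: 4; order 18: 4; order 27: 1; order 54: 1.
Total: 1 + 1 + 4 + 4 + 4 + 4 + 1 + 1 = 20.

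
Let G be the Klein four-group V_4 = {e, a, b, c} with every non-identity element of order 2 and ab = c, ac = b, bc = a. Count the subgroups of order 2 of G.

|G| = 4 and 2 | 4, so subgroups of order 2 are possible by Lagrange.
The subgroups of order 2 are: {e, a}; {e, b}; {e, c}.
So G has 3 subgroups of order 2.

3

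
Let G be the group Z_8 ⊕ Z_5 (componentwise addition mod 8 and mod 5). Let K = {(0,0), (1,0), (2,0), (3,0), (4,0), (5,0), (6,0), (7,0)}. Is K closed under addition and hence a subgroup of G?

|K| = 8 divides |G| = 40, consistent with Lagrange.
K contains the identity, every element's inverse is in K, and K is closed under +: it is a subgroup.
In fact K = ⟨(7,0)⟩.

Yes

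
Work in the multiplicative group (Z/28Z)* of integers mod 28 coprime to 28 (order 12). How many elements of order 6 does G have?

The elements of order 6 are: 3, 5, 11, 17, 19, 23.
That's 6.

6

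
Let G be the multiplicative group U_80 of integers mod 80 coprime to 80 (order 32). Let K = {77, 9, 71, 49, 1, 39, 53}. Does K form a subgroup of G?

No

|K| = 7 does not divide |G| = 32, so by Lagrange K is not a subgroup.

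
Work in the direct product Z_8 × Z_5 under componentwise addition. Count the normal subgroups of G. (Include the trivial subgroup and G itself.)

G is abelian, so every subgroup is normal.
G has 8 subgroups in total, hence 8 normal subgroups.

8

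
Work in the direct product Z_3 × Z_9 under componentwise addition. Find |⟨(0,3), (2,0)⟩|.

|⟨(0,3)⟩| = 3 and |⟨(2,0)⟩| = 3, so |H| is a multiple of lcm(3, 3) = 3 and divides |G| = 27.
Closing under the operation: H = {(0,0), (0,3), (0,6), (1,0), (1,3), (1,6), (2,0), (2,3), (2,6)}, so |H| = 9.

9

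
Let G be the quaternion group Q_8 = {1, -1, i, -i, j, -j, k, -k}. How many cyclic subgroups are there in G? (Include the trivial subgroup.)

A cyclic subgroup of order d is generated by each of its φ(d) elements of order d, so the cyclic subgroups of order d number (#elements of order d)/φ(d).
Cyclic subgroups by order — order 1: 1; order 2: 1; order 4: 3.
Total: 5.

5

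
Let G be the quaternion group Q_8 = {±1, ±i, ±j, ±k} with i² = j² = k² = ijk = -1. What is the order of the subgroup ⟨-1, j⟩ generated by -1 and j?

4

|⟨-1⟩| = 2 and |⟨j⟩| = 4, so |H| is a multiple of lcm(2, 4) = 4 and divides |G| = 8.
Closing under the operation: H = {1, -1, j, -j}, so |H| = 4.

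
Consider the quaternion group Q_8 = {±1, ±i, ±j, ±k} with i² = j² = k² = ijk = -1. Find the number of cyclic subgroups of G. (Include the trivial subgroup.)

5

A cyclic subgroup of order d is generated by each of its φ(d) elements of order d, so the cyclic subgroups of order d number (#elements of order d)/φ(d).
Cyclic subgroups by order — order 1: 1; order 2: 1; order 4: 3.
Total: 5.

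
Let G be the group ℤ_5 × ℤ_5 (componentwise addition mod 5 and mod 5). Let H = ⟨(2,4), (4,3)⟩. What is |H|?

5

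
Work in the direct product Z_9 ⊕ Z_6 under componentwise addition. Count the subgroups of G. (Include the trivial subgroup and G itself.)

20

|G| = 54, so by Lagrange every subgroup order divides 54. Divisors: 1, 2, 3, 6, 9, 18, 27, 54.
Subgroups by order — order 1: 1; order 2: 1; order 3: 4; order 6: 4; order 9: 4; order 18: 4; order 27: 1; order 54: 1.
Total: 1 + 1 + 4 + 4 + 4 + 4 + 1 + 1 = 20.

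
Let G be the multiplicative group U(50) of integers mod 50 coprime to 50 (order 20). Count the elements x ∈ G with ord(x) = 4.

2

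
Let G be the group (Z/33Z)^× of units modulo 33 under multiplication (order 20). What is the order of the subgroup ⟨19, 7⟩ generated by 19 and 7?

|⟨19⟩| = 10 and |⟨7⟩| = 10, so |H| is a multiple of lcm(10, 10) = 10 and divides |G| = 20.
Closing under the operation: H = {1, 4, 7, 10, 13, 16, 19, 25, 28, 31}, so |H| = 10.

10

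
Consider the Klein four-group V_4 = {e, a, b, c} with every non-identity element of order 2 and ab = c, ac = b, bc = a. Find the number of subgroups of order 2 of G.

|G| = 4 and 2 | 4, so subgroups of order 2 are possible by Lagrange.
The subgroups of order 2 are: {e, a}; {e, b}; {e, c}.
So G has 3 subgroups of order 2.

3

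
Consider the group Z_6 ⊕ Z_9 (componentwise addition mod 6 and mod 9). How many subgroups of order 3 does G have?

|G| = 54 and 3 | 54, so subgroups of order 3 are possible by Lagrange.
The subgroups of order 3 are: {(0,0), (0,3), (0,6)}; {(0,0), (2,0), (4,0)}; {(0,0), (2,3), (4,6)}; {(0,0), (2,6), (4,3)}.
So G has 4 subgroups of order 3.

4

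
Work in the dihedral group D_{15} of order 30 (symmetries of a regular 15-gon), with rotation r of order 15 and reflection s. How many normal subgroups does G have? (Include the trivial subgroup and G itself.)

G has 28 subgroups. Checking conjugation-invariance by order — order 1: 1/1 normal; order 2: 0/15 normal; order 3: 1/1 normal; order 5: 1/1 normal; order 6: 0/5 normal; order 10: 0/3 normal; order 15: 1/1 normal; order 30: 1/1 normal.
Total normal subgroups: 5.

5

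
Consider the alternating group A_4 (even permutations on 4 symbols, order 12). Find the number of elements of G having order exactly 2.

The elements of order 2 are: (1 2)(3 4), (1 3)(2 4), (1 4)(2 3).
That's 3.

3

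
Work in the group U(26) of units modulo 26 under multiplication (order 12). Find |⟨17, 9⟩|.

6

|⟨17⟩| = 6 and |⟨9⟩| = 3, so |H| is a multiple of lcm(6, 3) = 6 and divides |G| = 12.
Closing under the operation: H = {1, 3, 9, 17, 23, 25}, so |H| = 6.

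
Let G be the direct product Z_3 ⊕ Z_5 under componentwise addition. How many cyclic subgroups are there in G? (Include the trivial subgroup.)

4

A cyclic subgroup of order d is generated by each of its φ(d) elements of order d, so the cyclic subgroups of order d number (#elements of order d)/φ(d).
Cyclic subgroups by order — order 1: 1; order 3: 1; order 5: 1; order 15: 1.
Total: 4.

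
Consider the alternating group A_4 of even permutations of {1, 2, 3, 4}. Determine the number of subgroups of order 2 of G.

|G| = 12 and 2 | 12, so subgroups of order 2 are possible by Lagrange.
The subgroups of order 2 are: {e, (1 2)(3 4)}; {e, (1 3)(2 4)}; {e, (1 4)(2 3)}.
So G has 3 subgroups of order 2.

3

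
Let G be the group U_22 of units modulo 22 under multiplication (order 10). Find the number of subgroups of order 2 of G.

|G| = 10 and 2 | 10, so subgroups of order 2 are possible by Lagrange.
The subgroups of order 2 are: {1, 21}.
So G has 1 subgroup of order 2.

1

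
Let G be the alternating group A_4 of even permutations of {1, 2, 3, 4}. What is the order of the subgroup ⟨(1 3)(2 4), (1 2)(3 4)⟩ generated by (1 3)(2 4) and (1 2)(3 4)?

4

|⟨(1 3)(2 4)⟩| = 2 and |⟨(1 2)(3 4)⟩| = 2, so |H| is a multiple of lcm(2, 2) = 2 and divides |G| = 12.
Closing under the operation: H = {e, (1 2)(3 4), (1 3)(2 4), (1 4)(2 3)}, so |H| = 4.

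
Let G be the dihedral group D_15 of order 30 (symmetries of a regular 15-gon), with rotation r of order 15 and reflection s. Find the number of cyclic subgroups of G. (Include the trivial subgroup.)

Group the elements of G by the cyclic subgroup they generate; each cyclic subgroup of order d accounts for φ(d) elements.
Cyclic subgroups by order — order 1: 1; order 2: 15; order 3: 1; order 5: 1; order 15: 1.
Total: 19.

19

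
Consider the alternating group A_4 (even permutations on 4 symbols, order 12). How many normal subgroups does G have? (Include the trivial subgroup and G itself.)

3

G has 10 subgroups. Checking conjugation-invariance by order — order 1: 1/1 normal; order 2: 0/3 normal; order 3: 0/4 normal; order 4: 1/1 normal; order 12: 1/1 normal.
Total normal subgroups: 3.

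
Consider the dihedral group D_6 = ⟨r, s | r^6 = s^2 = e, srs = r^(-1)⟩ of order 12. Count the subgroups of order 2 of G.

7

|G| = 12 and 2 | 12, so subgroups of order 2 are possible by Lagrange.
The subgroups of order 2 are: {e, r^2s}; {e, r^3}; {e, r^3s}; {e, r^4s}; … (7 in all).
So G has 7 subgroups of order 2.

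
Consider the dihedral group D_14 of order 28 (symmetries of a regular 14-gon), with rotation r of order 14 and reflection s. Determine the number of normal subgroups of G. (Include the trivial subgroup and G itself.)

7

G has 28 subgroups. Checking conjugation-invariance by order — order 1: 1/1 normal; order 2: 1/15 normal; order 4: 0/7 normal; order 7: 1/1 normal; order 14: 3/3 normal; order 28: 1/1 normal.
Total normal subgroups: 7.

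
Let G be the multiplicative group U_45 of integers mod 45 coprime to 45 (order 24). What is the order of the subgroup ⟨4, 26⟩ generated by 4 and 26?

|⟨4⟩| = 6 and |⟨26⟩| = 2, so |H| is a multiple of lcm(6, 2) = 6 and divides |G| = 24.
Closing under the operation: H = {1, 4, 11, 14, 16, 19, 26, 29, 31, 34, 41, 44}, so |H| = 12.

12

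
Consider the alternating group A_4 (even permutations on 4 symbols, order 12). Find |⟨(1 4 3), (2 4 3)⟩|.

12

|⟨(1 4 3)⟩| = 3 and |⟨(2 4 3)⟩| = 3, so |H| is a multiple of lcm(3, 3) = 3 and divides |G| = 12.
Closing {(1 4 3), (2 4 3)} under the group operation gives all of G, so |H| = 12.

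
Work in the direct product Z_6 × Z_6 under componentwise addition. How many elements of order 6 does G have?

An element (a,b) has order lcm(ord(a), ord(b)); count pairs with lcm equal to 6.
Enumerating gives 24 such elements.

24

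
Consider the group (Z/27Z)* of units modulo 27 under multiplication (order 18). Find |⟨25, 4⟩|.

|⟨25⟩| = 9 and |⟨4⟩| = 9, so |H| is a multiple of lcm(9, 9) = 9 and divides |G| = 18.
Closing under the operation: H = {1, 4, 7, 10, 13, 16, 19, 22, 25}, so |H| = 9.

9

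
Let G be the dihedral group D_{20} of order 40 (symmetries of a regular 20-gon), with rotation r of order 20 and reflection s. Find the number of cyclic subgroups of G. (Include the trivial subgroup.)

26

A cyclic subgroup of order d is generated by each of its φ(d) elements of order d, so the cyclic subgroups of order d number (#elements of order d)/φ(d).
Cyclic subgroups by order — order 1: 1; order 2: 21; order 4: 1; order 5: 1; order 10: 1; order 20: 1.
Total: 26.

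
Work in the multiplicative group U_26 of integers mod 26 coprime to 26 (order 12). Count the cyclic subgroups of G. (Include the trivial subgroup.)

Group the elements of G by the cyclic subgroup they generate; each cyclic subgroup of order d accounts for φ(d) elements.
Cyclic subgroups by order — order 1: 1; order 2: 1; order 3: 1; order 4: 1; order 6: 1; order 12: 1.
Total: 6.

6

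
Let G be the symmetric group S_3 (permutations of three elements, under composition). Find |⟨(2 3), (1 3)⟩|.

|⟨(2 3)⟩| = 2 and |⟨(1 3)⟩| = 2, so |H| is a multiple of lcm(2, 2) = 2 and divides |G| = 6.
Closing {(2 3), (1 3)} under the group operation gives all of G, so |H| = 6.

6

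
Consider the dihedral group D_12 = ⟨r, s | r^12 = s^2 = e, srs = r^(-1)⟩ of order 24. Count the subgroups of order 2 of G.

|G| = 24 and 2 | 24, so subgroups of order 2 are possible by Lagrange.
The subgroups of order 2 are: {e, r^10s}; {e, r^11s}; {e, r^2s}; {e, r^3s}; … (13 in all).
So G has 13 subgroups of order 2.

13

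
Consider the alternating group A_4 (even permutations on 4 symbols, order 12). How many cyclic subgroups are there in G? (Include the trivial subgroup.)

A cyclic subgroup of order d is generated by each of its φ(d) elements of order d, so the cyclic subgroups of order d number (#elements of order d)/φ(d).
Cyclic subgroups by order — order 1: 1; order 2: 3; order 3: 4.
Total: 8.

8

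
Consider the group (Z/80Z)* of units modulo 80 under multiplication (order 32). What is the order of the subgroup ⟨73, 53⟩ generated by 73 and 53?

|⟨73⟩| = 4 and |⟨53⟩| = 4, so |H| is a multiple of lcm(4, 4) = 4 and divides |G| = 32.
Closing under the operation: H = {1, 9, 13, 17, 21, 29, 33, 37, 41, 49, 53, 57, 61, 69, 73, 77}, so |H| = 16.

16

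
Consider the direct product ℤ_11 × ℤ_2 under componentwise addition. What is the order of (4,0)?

The order of (4,0) in Z_11 × Z_2 is lcm(ord(4) in Z_11, ord(0) in Z_2).
ord(4) = 11 and ord(0) = 1, so |⟨(4,0)⟩| = lcm(11, 1) = 11.

11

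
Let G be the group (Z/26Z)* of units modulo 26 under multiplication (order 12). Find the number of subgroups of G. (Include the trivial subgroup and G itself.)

|G| = 12, so by Lagrange every subgroup order divides 12. Divisors: 1, 2, 3, 4, 6, 12.
Subgroups by order — order 1: 1; order 2: 1; order 3: 1; order 4: 1; order 6: 1; order 12: 1.
Total: 1 + 1 + 1 + 1 + 1 + 1 = 6.

6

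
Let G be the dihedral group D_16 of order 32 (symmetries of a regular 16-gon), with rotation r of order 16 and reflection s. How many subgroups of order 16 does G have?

3

|G| = 32 and 16 | 32, so subgroups of order 16 are possible by Lagrange.
The subgroups of order 16 are: {e, r, r^2, r^3, r^4, r^5, r^6, r^7, r^8, r^9, r^10, r^11, r^12, r^13, r^14, r^15}; {e, r^2, r^4, r^6, r^8, r^10, r^12, r^14, s, r^2s, r^4s, r^6s, r^8s, r^10s, r^12s, r^14s}; {e, r^2, r^4, r^6, r^8, r^10, r^12, r^14, rs, r^3s, r^5s, r^7s, r^9s, r^11s, r^13s, r^15s}.
So G has 3 subgroups of order 16.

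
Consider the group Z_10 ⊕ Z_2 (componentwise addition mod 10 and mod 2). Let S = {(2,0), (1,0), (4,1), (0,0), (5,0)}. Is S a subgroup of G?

(2,0) ∈ S but its inverse (8,0) ∉ S, so S is not a subgroup.

No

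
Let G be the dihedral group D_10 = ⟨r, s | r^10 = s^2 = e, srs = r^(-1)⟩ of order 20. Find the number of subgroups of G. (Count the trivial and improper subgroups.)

22

|G| = 20, so by Lagrange every subgroup order divides 20. Divisors: 1, 2, 4, 5, 10, 20.
Subgroups by order — order 1: 1; order 2: 11; order 4: 5; order 5: 1; order 10: 3; order 20: 1.
Total: 1 + 11 + 5 + 1 + 3 + 1 = 22.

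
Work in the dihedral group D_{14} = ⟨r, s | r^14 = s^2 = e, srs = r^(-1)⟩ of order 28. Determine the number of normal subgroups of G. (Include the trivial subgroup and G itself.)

7

G has 28 subgroups. Checking conjugation-invariance by order — order 1: 1/1 normal; order 2: 1/15 normal; order 4: 0/7 normal; order 7: 1/1 normal; order 14: 3/3 normal; order 28: 1/1 normal.
Total normal subgroups: 7.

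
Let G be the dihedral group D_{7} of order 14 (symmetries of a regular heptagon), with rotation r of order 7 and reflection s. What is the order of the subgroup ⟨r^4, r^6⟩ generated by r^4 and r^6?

7

|⟨r^4⟩| = 7 and |⟨r^6⟩| = 7, so |H| is a multiple of lcm(7, 7) = 7 and divides |G| = 14.
Closing under the operation: H = {e, r, r^2, r^3, r^4, r^5, r^6}, so |H| = 7.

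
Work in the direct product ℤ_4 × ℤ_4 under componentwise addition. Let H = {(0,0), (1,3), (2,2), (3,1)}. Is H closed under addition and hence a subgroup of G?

Yes

|H| = 4 divides |G| = 16, consistent with Lagrange.
H contains the identity, every element's inverse is in H, and H is closed under +: it is a subgroup.
In fact H = ⟨(3,1)⟩.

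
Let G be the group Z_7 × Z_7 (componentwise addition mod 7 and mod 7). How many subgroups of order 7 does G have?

8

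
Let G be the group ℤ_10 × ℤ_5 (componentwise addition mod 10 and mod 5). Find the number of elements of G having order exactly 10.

24

An element (a,b) has order lcm(ord(a), ord(b)); count pairs with lcm equal to 10.
Enumerating gives 24 such elements.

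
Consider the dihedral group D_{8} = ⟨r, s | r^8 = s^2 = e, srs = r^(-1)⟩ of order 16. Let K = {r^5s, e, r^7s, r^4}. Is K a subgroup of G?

No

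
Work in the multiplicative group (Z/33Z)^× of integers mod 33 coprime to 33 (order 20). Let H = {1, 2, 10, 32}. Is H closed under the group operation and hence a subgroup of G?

2 ∈ H but its inverse 17 ∉ H, so H is not a subgroup.

No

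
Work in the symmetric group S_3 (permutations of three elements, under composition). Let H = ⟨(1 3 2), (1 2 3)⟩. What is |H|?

3

|⟨(1 3 2)⟩| = 3 and |⟨(1 2 3)⟩| = 3, so |H| is a multiple of lcm(3, 3) = 3 and divides |G| = 6.
Closing under the operation: H = {e, (1 2 3), (1 3 2)}, so |H| = 3.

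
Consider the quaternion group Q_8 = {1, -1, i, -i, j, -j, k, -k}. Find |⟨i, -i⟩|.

|⟨i⟩| = 4 and |⟨-i⟩| = 4, so |H| is a multiple of lcm(4, 4) = 4 and divides |G| = 8.
Closing under the operation: H = {1, -1, i, -i}, so |H| = 4.

4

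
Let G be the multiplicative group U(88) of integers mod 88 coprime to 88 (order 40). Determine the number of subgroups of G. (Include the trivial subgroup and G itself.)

32

|G| = 40, so by Lagrange every subgroup order divides 40. Divisors: 1, 2, 4, 5, 8, 10, 20, 40.
Subgroups by order — order 1: 1; order 2: 7; order 4: 7; order 5: 1; order 8: 1; order 10: 7; order 20: 7; order 40: 1.
Total: 1 + 7 + 7 + 1 + 1 + 7 + 7 + 1 = 32.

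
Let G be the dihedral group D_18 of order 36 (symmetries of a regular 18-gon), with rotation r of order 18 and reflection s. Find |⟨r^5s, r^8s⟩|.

|⟨r^5s⟩| = 2 and |⟨r^8s⟩| = 2, so |H| is a multiple of lcm(2, 2) = 2 and divides |G| = 36.
Closing under the operation: H = {e, r^3, r^6, r^9, r^12, r^15, r^2s, r^5s, r^8s, r^11s, r^14s, r^17s}, so |H| = 12.

12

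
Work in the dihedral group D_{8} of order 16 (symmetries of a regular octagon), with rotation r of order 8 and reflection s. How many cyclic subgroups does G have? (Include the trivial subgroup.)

Group the elements of G by the cyclic subgroup they generate; each cyclic subgroup of order d accounts for φ(d) elements.
Cyclic subgroups by order — order 1: 1; order 2: 9; order 4: 1; order 8: 1.
Total: 12.

12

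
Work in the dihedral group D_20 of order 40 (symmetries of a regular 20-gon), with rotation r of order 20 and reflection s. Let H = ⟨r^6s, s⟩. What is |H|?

20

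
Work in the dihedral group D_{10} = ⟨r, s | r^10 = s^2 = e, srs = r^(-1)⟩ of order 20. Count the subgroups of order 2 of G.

|G| = 20 and 2 | 20, so subgroups of order 2 are possible by Lagrange.
The subgroups of order 2 are: {e, r^2s}; {e, r^3s}; {e, r^4s}; {e, r^5}; … (11 in all).
So G has 11 subgroups of order 2.

11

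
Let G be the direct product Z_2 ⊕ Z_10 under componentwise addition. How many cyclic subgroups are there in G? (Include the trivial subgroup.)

8

Each element a generates a cyclic subgroup ⟨a⟩; distinct elements may generate the same one (a cyclic group of order d has φ(d) generators).
Cyclic subgroups by order — order 1: 1; order 2: 3; order 5: 1; order 10: 3.
Total: 8.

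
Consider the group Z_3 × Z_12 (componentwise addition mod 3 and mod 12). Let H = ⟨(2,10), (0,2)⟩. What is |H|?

|⟨(2,10)⟩| = 6 and |⟨(0,2)⟩| = 6, so |H| is a multiple of lcm(6, 6) = 6 and divides |G| = 36.
Closing under the operation: H = {(0,0), (0,2), (0,4), (0,6), (0,8), (0,10), (1,0), (1,2), (1,4), (1,6), (1,8), (1,10), (2,0), (2,2), (2,4), (2,6), (2,8), (2,10)}, so |H| = 18.

18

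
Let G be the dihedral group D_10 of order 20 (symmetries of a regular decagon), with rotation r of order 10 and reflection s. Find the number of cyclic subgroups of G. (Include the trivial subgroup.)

14

A cyclic subgroup of order d is generated by each of its φ(d) elements of order d, so the cyclic subgroups of order d number (#elements of order d)/φ(d).
Cyclic subgroups by order — order 1: 1; order 2: 11; order 5: 1; order 10: 1.
Total: 14.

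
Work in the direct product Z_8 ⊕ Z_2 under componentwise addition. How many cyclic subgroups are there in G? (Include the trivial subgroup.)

8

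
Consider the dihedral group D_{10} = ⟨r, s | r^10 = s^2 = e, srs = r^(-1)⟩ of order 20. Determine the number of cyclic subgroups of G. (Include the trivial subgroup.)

14

Each element a generates a cyclic subgroup ⟨a⟩; distinct elements may generate the same one (a cyclic group of order d has φ(d) generators).
Cyclic subgroups by order — order 1: 1; order 2: 11; order 5: 1; order 10: 1.
Total: 14.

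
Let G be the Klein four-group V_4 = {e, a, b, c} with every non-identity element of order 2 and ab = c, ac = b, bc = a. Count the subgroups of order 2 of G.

3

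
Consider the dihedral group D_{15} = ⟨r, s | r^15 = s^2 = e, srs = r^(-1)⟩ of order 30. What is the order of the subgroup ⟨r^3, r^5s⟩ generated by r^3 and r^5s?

|⟨r^3⟩| = 5 and |⟨r^5s⟩| = 2, so |H| is a multiple of lcm(5, 2) = 10 and divides |G| = 30.
Closing under the operation: H = {e, r^3, r^6, r^9, r^12, r^2s, r^5s, r^8s, r^11s, r^14s}, so |H| = 10.

10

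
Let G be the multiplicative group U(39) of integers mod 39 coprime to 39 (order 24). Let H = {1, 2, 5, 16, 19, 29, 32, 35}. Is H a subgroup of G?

32 ∈ H but its inverse 11 ∉ H, so H is not a subgroup.

No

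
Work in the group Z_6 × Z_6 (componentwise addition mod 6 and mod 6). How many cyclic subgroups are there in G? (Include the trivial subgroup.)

20

Group the elements of G by the cyclic subgroup they generate; each cyclic subgroup of order d accounts for φ(d) elements.
Cyclic subgroups by order — order 1: 1; order 2: 3; order 3: 4; order 6: 12.
Total: 20.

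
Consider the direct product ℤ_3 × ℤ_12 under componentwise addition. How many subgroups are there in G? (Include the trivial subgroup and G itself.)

18

|G| = 36, so by Lagrange every subgroup order divides 36. Divisors: 1, 2, 3, 4, 6, 9, 12, 18, 36.
Subgroups by order — order 1: 1; order 2: 1; order 3: 4; order 4: 1; order 6: 4; order 9: 1; order 12: 4; order 18: 1; order 36: 1.
Total: 1 + 1 + 4 + 1 + 4 + 1 + 4 + 1 + 1 = 18.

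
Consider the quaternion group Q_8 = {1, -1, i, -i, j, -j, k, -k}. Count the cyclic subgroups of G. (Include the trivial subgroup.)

A cyclic subgroup of order d is generated by each of its φ(d) elements of order d, so the cyclic subgroups of order d number (#elements of order d)/φ(d).
Cyclic subgroups by order — order 1: 1; order 2: 1; order 4: 3.
Total: 5.

5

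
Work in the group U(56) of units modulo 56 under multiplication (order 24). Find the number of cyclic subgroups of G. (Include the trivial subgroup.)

16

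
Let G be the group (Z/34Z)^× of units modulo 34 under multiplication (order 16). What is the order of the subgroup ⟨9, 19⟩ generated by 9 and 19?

|⟨9⟩| = 8 and |⟨19⟩| = 8, so |H| is a multiple of lcm(8, 8) = 8 and divides |G| = 16.
Closing under the operation: H = {1, 9, 13, 15, 19, 21, 25, 33}, so |H| = 8.

8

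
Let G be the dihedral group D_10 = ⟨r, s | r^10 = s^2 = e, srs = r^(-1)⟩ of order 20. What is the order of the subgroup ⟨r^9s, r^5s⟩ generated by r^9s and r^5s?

10

|⟨r^9s⟩| = 2 and |⟨r^5s⟩| = 2, so |H| is a multiple of lcm(2, 2) = 2 and divides |G| = 20.
Closing under the operation: H = {e, r^2, r^4, r^6, r^8, rs, r^3s, r^5s, r^7s, r^9s}, so |H| = 10.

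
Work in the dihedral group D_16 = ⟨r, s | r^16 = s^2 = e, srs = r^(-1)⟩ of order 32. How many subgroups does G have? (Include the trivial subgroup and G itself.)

|G| = 32, so by Lagrange every subgroup order divides 32. Divisors: 1, 2, 4, 8, 16, 32.
Subgroups by order — order 1: 1; order 2: 17; order 4: 9; order 8: 5; order 16: 3; order 32: 1.
Total: 1 + 17 + 9 + 5 + 3 + 1 = 36.

36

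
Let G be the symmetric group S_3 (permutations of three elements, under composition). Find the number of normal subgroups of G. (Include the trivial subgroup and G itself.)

3

G has 6 subgroups. Checking conjugation-invariance by order — order 1: 1/1 normal; order 2: 0/3 normal; order 3: 1/1 normal; order 6: 1/1 normal.
Total normal subgroups: 3.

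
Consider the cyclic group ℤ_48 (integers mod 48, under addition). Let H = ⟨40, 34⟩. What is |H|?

|⟨40⟩| = 6 and |⟨34⟩| = 24, so |H| is a multiple of lcm(6, 24) = 24 and divides |G| = 48.
Closing under the operation: H = {0, 2, 4, 6, 8, 10, 12, 14, 16, 18, 20, 22, 24, 26, 28, 30, 32, 34, 36, 38, 40, 42, 44, 46}, so |H| = 24.

24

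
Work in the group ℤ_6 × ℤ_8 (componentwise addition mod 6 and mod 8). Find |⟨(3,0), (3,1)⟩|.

16

|⟨(3,0)⟩| = 2 and |⟨(3,1)⟩| = 8, so |H| is a multiple of lcm(2, 8) = 8 and divides |G| = 48.
Closing under the operation: H = {(0,0), (0,1), (0,2), (0,3), (0,4), (0,5), (0,6), (0,7), (3,0), (3,1), (3,2), (3,3), (3,4), (3,5), (3,6), (3,7)}, so |H| = 16.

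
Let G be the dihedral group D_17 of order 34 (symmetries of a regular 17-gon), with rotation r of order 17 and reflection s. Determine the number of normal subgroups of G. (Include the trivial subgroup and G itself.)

3

G has 20 subgroups. Checking conjugation-invariance by order — order 1: 1/1 normal; order 2: 0/17 normal; order 17: 1/1 normal; order 34: 1/1 normal.
Total normal subgroups: 3.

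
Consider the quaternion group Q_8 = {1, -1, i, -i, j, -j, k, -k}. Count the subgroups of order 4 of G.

|G| = 8 and 4 | 8, so subgroups of order 4 are possible by Lagrange.
The subgroups of order 4 are: {1, -1, i, -i}; {1, -1, j, -j}; {1, -1, k, -k}.
So G has 3 subgroups of order 4.

3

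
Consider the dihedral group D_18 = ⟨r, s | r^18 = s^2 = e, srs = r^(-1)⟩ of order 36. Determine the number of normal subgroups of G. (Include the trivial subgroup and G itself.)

G has 45 subgroups. Checking conjugation-invariance by order — order 1: 1/1 normal; order 2: 1/19 normal; order 3: 1/1 normal; order 4: 0/9 normal; order 6: 1/7 normal; order 9: 1/1 normal; order 12: 0/3 normal; order 18: 3/3 normal; order 36: 1/1 normal.
Total normal subgroups: 9.

9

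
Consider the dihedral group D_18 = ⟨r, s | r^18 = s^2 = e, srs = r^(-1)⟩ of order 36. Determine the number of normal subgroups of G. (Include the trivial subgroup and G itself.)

9

G has 45 subgroups. Checking conjugation-invariance by order — order 1: 1/1 normal; order 2: 1/19 normal; order 3: 1/1 normal; order 4: 0/9 normal; order 6: 1/7 normal; order 9: 1/1 normal; order 12: 0/3 normal; order 18: 3/3 normal; order 36: 1/1 normal.
Total normal subgroups: 9.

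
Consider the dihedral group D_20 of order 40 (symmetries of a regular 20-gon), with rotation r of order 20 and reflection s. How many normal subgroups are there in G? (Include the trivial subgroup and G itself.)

9

G has 48 subgroups. Checking conjugation-invariance by order — order 1: 1/1 normal; order 2: 1/21 normal; order 4: 1/11 normal; order 5: 1/1 normal; order 8: 0/5 normal; order 10: 1/5 normal; order 20: 3/3 normal; order 40: 1/1 normal.
Total normal subgroups: 9.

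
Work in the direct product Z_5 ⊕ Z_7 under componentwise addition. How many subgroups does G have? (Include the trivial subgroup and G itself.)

|G| = 35, so by Lagrange every subgroup order divides 35. Divisors: 1, 5, 7, 35.
Subgroups by order — order 1: 1; order 5: 1; order 7: 1; order 35: 1.
Total: 1 + 1 + 1 + 1 = 4.

4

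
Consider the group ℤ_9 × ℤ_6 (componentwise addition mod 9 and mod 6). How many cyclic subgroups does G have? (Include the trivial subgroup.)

Group the elements of G by the cyclic subgroup they generate; each cyclic subgroup of order d accounts for φ(d) elements.
Cyclic subgroups by order — order 1: 1; order 2: 1; order 3: 4; order 6: 4; order 9: 3; order 18: 3.
Total: 16.

16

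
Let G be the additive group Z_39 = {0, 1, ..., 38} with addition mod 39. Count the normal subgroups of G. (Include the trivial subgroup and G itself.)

4

G is abelian, so every subgroup is normal.
G has 4 subgroups in total, hence 4 normal subgroups.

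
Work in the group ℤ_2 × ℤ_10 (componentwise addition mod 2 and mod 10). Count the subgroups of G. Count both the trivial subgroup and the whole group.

|G| = 20, so by Lagrange every subgroup order divides 20. Divisors: 1, 2, 4, 5, 10, 20.
Subgroups by order — order 1: 1; order 2: 3; order 4: 1; order 5: 1; order 10: 3; order 20: 1.
Total: 1 + 3 + 1 + 1 + 3 + 1 = 10.

10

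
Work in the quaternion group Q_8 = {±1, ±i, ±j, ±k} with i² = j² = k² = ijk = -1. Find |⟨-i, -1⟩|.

4

|⟨-i⟩| = 4 and |⟨-1⟩| = 2, so |H| is a multiple of lcm(4, 2) = 4 and divides |G| = 8.
Closing under the operation: H = {1, -1, i, -i}, so |H| = 4.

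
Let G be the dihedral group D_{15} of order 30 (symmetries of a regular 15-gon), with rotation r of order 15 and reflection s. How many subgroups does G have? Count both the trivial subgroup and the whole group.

28

|G| = 30, so by Lagrange every subgroup order divides 30. Divisors: 1, 2, 3, 5, 6, 10, 15, 30.
Subgroups by order — order 1: 1; order 2: 15; order 3: 1; order 5: 1; order 6: 5; order 10: 3; order 15: 1; order 30: 1.
Total: 1 + 15 + 1 + 1 + 5 + 3 + 1 + 1 = 28.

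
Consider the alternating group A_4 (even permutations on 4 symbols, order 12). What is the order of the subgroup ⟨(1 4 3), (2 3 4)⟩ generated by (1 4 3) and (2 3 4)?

12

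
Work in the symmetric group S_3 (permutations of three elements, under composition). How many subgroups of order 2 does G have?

|G| = 6 and 2 | 6, so subgroups of order 2 are possible by Lagrange.
The subgroups of order 2 are: {e, (1 2)}; {e, (1 3)}; {e, (2 3)}.
So G has 3 subgroups of order 2.

3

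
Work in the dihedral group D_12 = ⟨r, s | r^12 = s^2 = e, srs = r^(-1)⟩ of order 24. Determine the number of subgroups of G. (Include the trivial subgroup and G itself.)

34

|G| = 24, so by Lagrange every subgroup order divides 24. Divisors: 1, 2, 3, 4, 6, 8, 12, 24.
Subgroups by order — order 1: 1; order 2: 13; order 3: 1; order 4: 7; order 6: 5; order 8: 3; order 12: 3; order 24: 1.
Total: 1 + 13 + 1 + 7 + 5 + 3 + 3 + 1 = 34.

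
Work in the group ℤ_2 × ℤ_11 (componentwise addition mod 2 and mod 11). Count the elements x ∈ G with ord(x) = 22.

An element (a,b) has order lcm(ord(a), ord(b)); count pairs with lcm equal to 22.
Enumerating gives 10 such elements.

10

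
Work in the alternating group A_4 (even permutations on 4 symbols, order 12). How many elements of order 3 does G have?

8

The elements of order 3 are: (2 3 4), (2 4 3), (1 2 3), (1 2 4), (1 3 2), (1 3 4), (1 4 2), (1 4 3).
That's 8.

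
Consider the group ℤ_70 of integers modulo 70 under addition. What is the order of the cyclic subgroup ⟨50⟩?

7

In ℤ_70, the order of an element a is n/gcd(a, n).
gcd(50, 70) = 10, so |⟨50⟩| = 70/10 = 7.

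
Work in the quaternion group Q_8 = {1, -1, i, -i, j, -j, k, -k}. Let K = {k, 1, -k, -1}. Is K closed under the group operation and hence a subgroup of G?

|K| = 4 divides |G| = 8, consistent with Lagrange.
K contains the identity, every element's inverse is in K, and K is closed under ·: it is a subgroup.
In fact K = ⟨-k⟩.

Yes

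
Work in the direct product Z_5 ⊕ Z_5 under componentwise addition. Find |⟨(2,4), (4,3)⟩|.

|⟨(2,4)⟩| = 5 and |⟨(4,3)⟩| = 5, so |H| is a multiple of lcm(5, 5) = 5 and divides |G| = 25.
Closing under the operation: H = {(0,0), (1,2), (2,4), (3,1), (4,3)}, so |H| = 5.

5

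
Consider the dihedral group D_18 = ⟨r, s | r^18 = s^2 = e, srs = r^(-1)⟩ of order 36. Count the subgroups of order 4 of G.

|G| = 36 and 4 | 36, so subgroups of order 4 are possible by Lagrange.
The subgroups of order 4 are: {e, r^9, rs, r^10s}; {e, r^9, r^2s, r^11s}; {e, r^9, r^3s, r^12s}; {e, r^9, r^4s, r^13s}; … (9 in all).
So G has 9 subgroups of order 4.

9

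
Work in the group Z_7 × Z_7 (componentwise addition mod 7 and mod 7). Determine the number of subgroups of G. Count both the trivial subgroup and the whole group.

|G| = 49, so by Lagrange every subgroup order divides 49. Divisors: 1, 7, 49.
Subgroups by order — order 1: 1; order 7: 8; order 49: 1.
Total: 1 + 8 + 1 = 10.

10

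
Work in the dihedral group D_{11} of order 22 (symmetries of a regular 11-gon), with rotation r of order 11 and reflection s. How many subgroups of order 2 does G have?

|G| = 22 and 2 | 22, so subgroups of order 2 are possible by Lagrange.
The subgroups of order 2 are: {e, r^10s}; {e, r^2s}; {e, r^3s}; {e, r^4s}; … (11 in all).
So G has 11 subgroups of order 2.

11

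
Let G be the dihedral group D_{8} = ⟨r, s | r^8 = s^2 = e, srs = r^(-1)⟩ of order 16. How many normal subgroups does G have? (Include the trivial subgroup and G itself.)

G has 19 subgroups. Checking conjugation-invariance by order — order 1: 1/1 normal; order 2: 1/9 normal; order 4: 1/5 normal; order 8: 3/3 normal; order 16: 1/1 normal.
Total normal subgroups: 7.

7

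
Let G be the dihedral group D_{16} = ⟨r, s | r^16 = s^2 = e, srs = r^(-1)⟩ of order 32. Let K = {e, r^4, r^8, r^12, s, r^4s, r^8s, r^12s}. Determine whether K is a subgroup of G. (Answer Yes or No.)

Yes

|K| = 8 divides |G| = 32, consistent with Lagrange.
K contains the identity, every element's inverse is in K, and K is closed under ·: it is a subgroup.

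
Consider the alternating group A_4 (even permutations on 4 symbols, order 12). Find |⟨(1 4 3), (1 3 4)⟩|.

|⟨(1 4 3)⟩| = 3 and |⟨(1 3 4)⟩| = 3, so |H| is a multiple of lcm(3, 3) = 3 and divides |G| = 12.
Closing under the operation: H = {e, (1 3 4), (1 4 3)}, so |H| = 3.

3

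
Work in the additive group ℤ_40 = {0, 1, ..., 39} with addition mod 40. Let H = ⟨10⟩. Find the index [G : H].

10

|⟨10⟩| = 4 and |G| = 40.
By Lagrange, [G : H] = |G|/|H| = 40/4 = 10.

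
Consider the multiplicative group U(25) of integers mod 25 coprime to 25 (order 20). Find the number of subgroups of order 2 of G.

1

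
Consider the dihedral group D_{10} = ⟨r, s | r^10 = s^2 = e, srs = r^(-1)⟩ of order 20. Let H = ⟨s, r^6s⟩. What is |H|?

10

|⟨s⟩| = 2 and |⟨r^6s⟩| = 2, so |H| is a multiple of lcm(2, 2) = 2 and divides |G| = 20.
Closing under the operation: H = {e, r^2, r^4, r^6, r^8, s, r^2s, r^4s, r^6s, r^8s}, so |H| = 10.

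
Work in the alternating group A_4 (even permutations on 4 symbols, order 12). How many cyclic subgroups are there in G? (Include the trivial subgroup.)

A cyclic subgroup of order d is generated by each of its φ(d) elements of order d, so the cyclic subgroups of order d number (#elements of order d)/φ(d).
Cyclic subgroups by order — order 1: 1; order 2: 3; order 3: 4.
Total: 8.

8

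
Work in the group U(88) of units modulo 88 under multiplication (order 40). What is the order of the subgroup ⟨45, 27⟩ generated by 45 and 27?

|⟨45⟩| = 2 and |⟨27⟩| = 10, so |H| is a multiple of lcm(2, 10) = 10 and divides |G| = 40.
Closing under the operation: H = {1, 3, 5, 9, 15, 23, 25, 27, 31, 37, 45, 47, 49, 53, 59, 67, 69, 71, 75, 81}, so |H| = 20.

20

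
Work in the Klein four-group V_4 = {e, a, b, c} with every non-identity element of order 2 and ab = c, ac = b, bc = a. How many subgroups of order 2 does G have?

|G| = 4 and 2 | 4, so subgroups of order 2 are possible by Lagrange.
The subgroups of order 2 are: {e, a}; {e, b}; {e, c}.
So G has 3 subgroups of order 2.

3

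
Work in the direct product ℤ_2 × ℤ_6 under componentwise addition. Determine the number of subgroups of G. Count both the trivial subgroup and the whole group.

10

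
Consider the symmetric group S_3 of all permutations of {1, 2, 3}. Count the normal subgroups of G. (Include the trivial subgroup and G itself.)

G has 6 subgroups. Checking conjugation-invariance by order — order 1: 1/1 normal; order 2: 0/3 normal; order 3: 1/1 normal; order 6: 1/1 normal.
Total normal subgroups: 3.

3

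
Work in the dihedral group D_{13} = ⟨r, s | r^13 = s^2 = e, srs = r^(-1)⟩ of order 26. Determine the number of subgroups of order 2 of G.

|G| = 26 and 2 | 26, so subgroups of order 2 are possible by Lagrange.
The subgroups of order 2 are: {e, r^10s}; {e, r^11s}; {e, r^12s}; {e, r^2s}; … (13 in all).
So G has 13 subgroups of order 2.

13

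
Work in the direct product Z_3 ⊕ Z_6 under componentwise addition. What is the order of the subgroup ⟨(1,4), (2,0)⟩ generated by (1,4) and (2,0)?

|⟨(1,4)⟩| = 3 and |⟨(2,0)⟩| = 3, so |H| is a multiple of lcm(3, 3) = 3 and divides |G| = 18.
Closing under the operation: H = {(0,0), (0,2), (0,4), (1,0), (1,2), (1,4), (2,0), (2,2), (2,4)}, so |H| = 9.

9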